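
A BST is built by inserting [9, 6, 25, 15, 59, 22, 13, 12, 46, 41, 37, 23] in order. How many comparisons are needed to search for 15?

Search path for 15: 9 -> 25 -> 15
Found: True
Comparisons: 3


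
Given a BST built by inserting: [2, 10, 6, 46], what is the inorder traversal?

Tree insertion order: [2, 10, 6, 46]
Tree (level-order array): [2, None, 10, 6, 46]
Inorder traversal: [2, 6, 10, 46]


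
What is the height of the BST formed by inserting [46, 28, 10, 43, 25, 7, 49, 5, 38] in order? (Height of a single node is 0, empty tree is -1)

Insertion order: [46, 28, 10, 43, 25, 7, 49, 5, 38]
Tree (level-order array): [46, 28, 49, 10, 43, None, None, 7, 25, 38, None, 5]
Compute height bottom-up (empty subtree = -1):
  height(5) = 1 + max(-1, -1) = 0
  height(7) = 1 + max(0, -1) = 1
  height(25) = 1 + max(-1, -1) = 0
  height(10) = 1 + max(1, 0) = 2
  height(38) = 1 + max(-1, -1) = 0
  height(43) = 1 + max(0, -1) = 1
  height(28) = 1 + max(2, 1) = 3
  height(49) = 1 + max(-1, -1) = 0
  height(46) = 1 + max(3, 0) = 4
Height = 4


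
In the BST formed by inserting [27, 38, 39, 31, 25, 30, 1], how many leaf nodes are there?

Tree built from: [27, 38, 39, 31, 25, 30, 1]
Tree (level-order array): [27, 25, 38, 1, None, 31, 39, None, None, 30]
Rule: A leaf has 0 children.
Per-node child counts:
  node 27: 2 child(ren)
  node 25: 1 child(ren)
  node 1: 0 child(ren)
  node 38: 2 child(ren)
  node 31: 1 child(ren)
  node 30: 0 child(ren)
  node 39: 0 child(ren)
Matching nodes: [1, 30, 39]
Count of leaf nodes: 3


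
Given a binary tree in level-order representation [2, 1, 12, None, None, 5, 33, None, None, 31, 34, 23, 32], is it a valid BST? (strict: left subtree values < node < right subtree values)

Level-order array: [2, 1, 12, None, None, 5, 33, None, None, 31, 34, 23, 32]
Validate using subtree bounds (lo, hi): at each node, require lo < value < hi,
then recurse left with hi=value and right with lo=value.
Preorder trace (stopping at first violation):
  at node 2 with bounds (-inf, +inf): OK
  at node 1 with bounds (-inf, 2): OK
  at node 12 with bounds (2, +inf): OK
  at node 5 with bounds (2, 12): OK
  at node 33 with bounds (12, +inf): OK
  at node 31 with bounds (12, 33): OK
  at node 23 with bounds (12, 31): OK
  at node 32 with bounds (31, 33): OK
  at node 34 with bounds (33, +inf): OK
No violation found at any node.
Result: Valid BST


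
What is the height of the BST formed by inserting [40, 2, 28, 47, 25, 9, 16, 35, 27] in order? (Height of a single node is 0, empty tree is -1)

Insertion order: [40, 2, 28, 47, 25, 9, 16, 35, 27]
Tree (level-order array): [40, 2, 47, None, 28, None, None, 25, 35, 9, 27, None, None, None, 16]
Compute height bottom-up (empty subtree = -1):
  height(16) = 1 + max(-1, -1) = 0
  height(9) = 1 + max(-1, 0) = 1
  height(27) = 1 + max(-1, -1) = 0
  height(25) = 1 + max(1, 0) = 2
  height(35) = 1 + max(-1, -1) = 0
  height(28) = 1 + max(2, 0) = 3
  height(2) = 1 + max(-1, 3) = 4
  height(47) = 1 + max(-1, -1) = 0
  height(40) = 1 + max(4, 0) = 5
Height = 5


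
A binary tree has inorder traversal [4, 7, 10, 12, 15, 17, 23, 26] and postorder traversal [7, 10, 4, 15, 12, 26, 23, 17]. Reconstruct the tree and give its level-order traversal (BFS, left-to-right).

Inorder:   [4, 7, 10, 12, 15, 17, 23, 26]
Postorder: [7, 10, 4, 15, 12, 26, 23, 17]
Algorithm: postorder visits root last, so walk postorder right-to-left;
each value is the root of the current inorder slice — split it at that
value, recurse on the right subtree first, then the left.
Recursive splits:
  root=17; inorder splits into left=[4, 7, 10, 12, 15], right=[23, 26]
  root=23; inorder splits into left=[], right=[26]
  root=26; inorder splits into left=[], right=[]
  root=12; inorder splits into left=[4, 7, 10], right=[15]
  root=15; inorder splits into left=[], right=[]
  root=4; inorder splits into left=[], right=[7, 10]
  root=10; inorder splits into left=[7], right=[]
  root=7; inorder splits into left=[], right=[]
Reconstructed level-order: [17, 12, 23, 4, 15, 26, 10, 7]


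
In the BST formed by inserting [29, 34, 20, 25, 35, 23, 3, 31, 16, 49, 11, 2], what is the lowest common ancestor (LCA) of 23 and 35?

Tree insertion order: [29, 34, 20, 25, 35, 23, 3, 31, 16, 49, 11, 2]
Tree (level-order array): [29, 20, 34, 3, 25, 31, 35, 2, 16, 23, None, None, None, None, 49, None, None, 11]
In a BST, the LCA of p=23, q=35 is the first node v on the
root-to-leaf path with p <= v <= q (go left if both < v, right if both > v).
Walk from root:
  at 29: 23 <= 29 <= 35, this is the LCA
LCA = 29


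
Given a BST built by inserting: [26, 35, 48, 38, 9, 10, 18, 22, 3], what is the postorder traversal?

Tree insertion order: [26, 35, 48, 38, 9, 10, 18, 22, 3]
Tree (level-order array): [26, 9, 35, 3, 10, None, 48, None, None, None, 18, 38, None, None, 22]
Postorder traversal: [3, 22, 18, 10, 9, 38, 48, 35, 26]


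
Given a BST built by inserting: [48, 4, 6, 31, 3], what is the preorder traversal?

Tree insertion order: [48, 4, 6, 31, 3]
Tree (level-order array): [48, 4, None, 3, 6, None, None, None, 31]
Preorder traversal: [48, 4, 3, 6, 31]


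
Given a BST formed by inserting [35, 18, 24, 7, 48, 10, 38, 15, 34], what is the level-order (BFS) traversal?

Tree insertion order: [35, 18, 24, 7, 48, 10, 38, 15, 34]
Tree (level-order array): [35, 18, 48, 7, 24, 38, None, None, 10, None, 34, None, None, None, 15]
BFS from the root, enqueuing left then right child of each popped node:
  queue [35] -> pop 35, enqueue [18, 48], visited so far: [35]
  queue [18, 48] -> pop 18, enqueue [7, 24], visited so far: [35, 18]
  queue [48, 7, 24] -> pop 48, enqueue [38], visited so far: [35, 18, 48]
  queue [7, 24, 38] -> pop 7, enqueue [10], visited so far: [35, 18, 48, 7]
  queue [24, 38, 10] -> pop 24, enqueue [34], visited so far: [35, 18, 48, 7, 24]
  queue [38, 10, 34] -> pop 38, enqueue [none], visited so far: [35, 18, 48, 7, 24, 38]
  queue [10, 34] -> pop 10, enqueue [15], visited so far: [35, 18, 48, 7, 24, 38, 10]
  queue [34, 15] -> pop 34, enqueue [none], visited so far: [35, 18, 48, 7, 24, 38, 10, 34]
  queue [15] -> pop 15, enqueue [none], visited so far: [35, 18, 48, 7, 24, 38, 10, 34, 15]
Result: [35, 18, 48, 7, 24, 38, 10, 34, 15]


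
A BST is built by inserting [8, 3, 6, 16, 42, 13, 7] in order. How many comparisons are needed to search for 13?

Search path for 13: 8 -> 16 -> 13
Found: True
Comparisons: 3


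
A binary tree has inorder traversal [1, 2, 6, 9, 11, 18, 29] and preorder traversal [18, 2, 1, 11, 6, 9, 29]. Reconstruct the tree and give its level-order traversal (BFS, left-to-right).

Inorder:  [1, 2, 6, 9, 11, 18, 29]
Preorder: [18, 2, 1, 11, 6, 9, 29]
Algorithm: preorder visits root first, so consume preorder in order;
for each root, split the current inorder slice at that value into
left-subtree inorder and right-subtree inorder, then recurse.
Recursive splits:
  root=18; inorder splits into left=[1, 2, 6, 9, 11], right=[29]
  root=2; inorder splits into left=[1], right=[6, 9, 11]
  root=1; inorder splits into left=[], right=[]
  root=11; inorder splits into left=[6, 9], right=[]
  root=6; inorder splits into left=[], right=[9]
  root=9; inorder splits into left=[], right=[]
  root=29; inorder splits into left=[], right=[]
Reconstructed level-order: [18, 2, 29, 1, 11, 6, 9]


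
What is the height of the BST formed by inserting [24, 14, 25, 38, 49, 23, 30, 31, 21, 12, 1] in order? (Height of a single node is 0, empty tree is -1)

Insertion order: [24, 14, 25, 38, 49, 23, 30, 31, 21, 12, 1]
Tree (level-order array): [24, 14, 25, 12, 23, None, 38, 1, None, 21, None, 30, 49, None, None, None, None, None, 31]
Compute height bottom-up (empty subtree = -1):
  height(1) = 1 + max(-1, -1) = 0
  height(12) = 1 + max(0, -1) = 1
  height(21) = 1 + max(-1, -1) = 0
  height(23) = 1 + max(0, -1) = 1
  height(14) = 1 + max(1, 1) = 2
  height(31) = 1 + max(-1, -1) = 0
  height(30) = 1 + max(-1, 0) = 1
  height(49) = 1 + max(-1, -1) = 0
  height(38) = 1 + max(1, 0) = 2
  height(25) = 1 + max(-1, 2) = 3
  height(24) = 1 + max(2, 3) = 4
Height = 4


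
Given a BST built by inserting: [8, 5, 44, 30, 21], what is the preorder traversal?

Tree insertion order: [8, 5, 44, 30, 21]
Tree (level-order array): [8, 5, 44, None, None, 30, None, 21]
Preorder traversal: [8, 5, 44, 30, 21]


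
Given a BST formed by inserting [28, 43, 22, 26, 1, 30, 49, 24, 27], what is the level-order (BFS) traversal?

Tree insertion order: [28, 43, 22, 26, 1, 30, 49, 24, 27]
Tree (level-order array): [28, 22, 43, 1, 26, 30, 49, None, None, 24, 27]
BFS from the root, enqueuing left then right child of each popped node:
  queue [28] -> pop 28, enqueue [22, 43], visited so far: [28]
  queue [22, 43] -> pop 22, enqueue [1, 26], visited so far: [28, 22]
  queue [43, 1, 26] -> pop 43, enqueue [30, 49], visited so far: [28, 22, 43]
  queue [1, 26, 30, 49] -> pop 1, enqueue [none], visited so far: [28, 22, 43, 1]
  queue [26, 30, 49] -> pop 26, enqueue [24, 27], visited so far: [28, 22, 43, 1, 26]
  queue [30, 49, 24, 27] -> pop 30, enqueue [none], visited so far: [28, 22, 43, 1, 26, 30]
  queue [49, 24, 27] -> pop 49, enqueue [none], visited so far: [28, 22, 43, 1, 26, 30, 49]
  queue [24, 27] -> pop 24, enqueue [none], visited so far: [28, 22, 43, 1, 26, 30, 49, 24]
  queue [27] -> pop 27, enqueue [none], visited so far: [28, 22, 43, 1, 26, 30, 49, 24, 27]
Result: [28, 22, 43, 1, 26, 30, 49, 24, 27]


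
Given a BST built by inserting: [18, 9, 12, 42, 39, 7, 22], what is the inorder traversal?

Tree insertion order: [18, 9, 12, 42, 39, 7, 22]
Tree (level-order array): [18, 9, 42, 7, 12, 39, None, None, None, None, None, 22]
Inorder traversal: [7, 9, 12, 18, 22, 39, 42]


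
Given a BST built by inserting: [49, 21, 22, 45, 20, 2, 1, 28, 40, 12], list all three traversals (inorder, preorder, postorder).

Tree insertion order: [49, 21, 22, 45, 20, 2, 1, 28, 40, 12]
Tree (level-order array): [49, 21, None, 20, 22, 2, None, None, 45, 1, 12, 28, None, None, None, None, None, None, 40]
Inorder (L, root, R): [1, 2, 12, 20, 21, 22, 28, 40, 45, 49]
Preorder (root, L, R): [49, 21, 20, 2, 1, 12, 22, 45, 28, 40]
Postorder (L, R, root): [1, 12, 2, 20, 40, 28, 45, 22, 21, 49]


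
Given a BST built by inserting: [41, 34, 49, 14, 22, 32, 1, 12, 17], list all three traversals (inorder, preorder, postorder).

Tree insertion order: [41, 34, 49, 14, 22, 32, 1, 12, 17]
Tree (level-order array): [41, 34, 49, 14, None, None, None, 1, 22, None, 12, 17, 32]
Inorder (L, root, R): [1, 12, 14, 17, 22, 32, 34, 41, 49]
Preorder (root, L, R): [41, 34, 14, 1, 12, 22, 17, 32, 49]
Postorder (L, R, root): [12, 1, 17, 32, 22, 14, 34, 49, 41]


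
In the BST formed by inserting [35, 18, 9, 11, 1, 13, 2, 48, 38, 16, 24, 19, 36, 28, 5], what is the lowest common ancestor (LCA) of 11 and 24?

Tree insertion order: [35, 18, 9, 11, 1, 13, 2, 48, 38, 16, 24, 19, 36, 28, 5]
Tree (level-order array): [35, 18, 48, 9, 24, 38, None, 1, 11, 19, 28, 36, None, None, 2, None, 13, None, None, None, None, None, None, None, 5, None, 16]
In a BST, the LCA of p=11, q=24 is the first node v on the
root-to-leaf path with p <= v <= q (go left if both < v, right if both > v).
Walk from root:
  at 35: both 11 and 24 < 35, go left
  at 18: 11 <= 18 <= 24, this is the LCA
LCA = 18


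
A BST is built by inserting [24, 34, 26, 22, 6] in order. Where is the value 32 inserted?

Starting tree (level order): [24, 22, 34, 6, None, 26]
Insertion path: 24 -> 34 -> 26
Result: insert 32 as right child of 26
Final tree (level order): [24, 22, 34, 6, None, 26, None, None, None, None, 32]


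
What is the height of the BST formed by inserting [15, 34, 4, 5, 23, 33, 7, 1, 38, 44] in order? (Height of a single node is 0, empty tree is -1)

Insertion order: [15, 34, 4, 5, 23, 33, 7, 1, 38, 44]
Tree (level-order array): [15, 4, 34, 1, 5, 23, 38, None, None, None, 7, None, 33, None, 44]
Compute height bottom-up (empty subtree = -1):
  height(1) = 1 + max(-1, -1) = 0
  height(7) = 1 + max(-1, -1) = 0
  height(5) = 1 + max(-1, 0) = 1
  height(4) = 1 + max(0, 1) = 2
  height(33) = 1 + max(-1, -1) = 0
  height(23) = 1 + max(-1, 0) = 1
  height(44) = 1 + max(-1, -1) = 0
  height(38) = 1 + max(-1, 0) = 1
  height(34) = 1 + max(1, 1) = 2
  height(15) = 1 + max(2, 2) = 3
Height = 3


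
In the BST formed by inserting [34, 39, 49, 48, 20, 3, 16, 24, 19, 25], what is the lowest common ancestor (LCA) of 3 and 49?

Tree insertion order: [34, 39, 49, 48, 20, 3, 16, 24, 19, 25]
Tree (level-order array): [34, 20, 39, 3, 24, None, 49, None, 16, None, 25, 48, None, None, 19]
In a BST, the LCA of p=3, q=49 is the first node v on the
root-to-leaf path with p <= v <= q (go left if both < v, right if both > v).
Walk from root:
  at 34: 3 <= 34 <= 49, this is the LCA
LCA = 34


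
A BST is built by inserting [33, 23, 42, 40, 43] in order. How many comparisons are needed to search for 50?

Search path for 50: 33 -> 42 -> 43
Found: False
Comparisons: 3


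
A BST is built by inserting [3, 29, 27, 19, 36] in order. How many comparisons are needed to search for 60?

Search path for 60: 3 -> 29 -> 36
Found: False
Comparisons: 3


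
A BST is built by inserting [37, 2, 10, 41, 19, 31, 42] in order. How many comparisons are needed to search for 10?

Search path for 10: 37 -> 2 -> 10
Found: True
Comparisons: 3


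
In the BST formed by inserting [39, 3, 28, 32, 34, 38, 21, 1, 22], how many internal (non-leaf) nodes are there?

Tree built from: [39, 3, 28, 32, 34, 38, 21, 1, 22]
Tree (level-order array): [39, 3, None, 1, 28, None, None, 21, 32, None, 22, None, 34, None, None, None, 38]
Rule: An internal node has at least one child.
Per-node child counts:
  node 39: 1 child(ren)
  node 3: 2 child(ren)
  node 1: 0 child(ren)
  node 28: 2 child(ren)
  node 21: 1 child(ren)
  node 22: 0 child(ren)
  node 32: 1 child(ren)
  node 34: 1 child(ren)
  node 38: 0 child(ren)
Matching nodes: [39, 3, 28, 21, 32, 34]
Count of internal (non-leaf) nodes: 6


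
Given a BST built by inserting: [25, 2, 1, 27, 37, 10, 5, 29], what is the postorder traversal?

Tree insertion order: [25, 2, 1, 27, 37, 10, 5, 29]
Tree (level-order array): [25, 2, 27, 1, 10, None, 37, None, None, 5, None, 29]
Postorder traversal: [1, 5, 10, 2, 29, 37, 27, 25]


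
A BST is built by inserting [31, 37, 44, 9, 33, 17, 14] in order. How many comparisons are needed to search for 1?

Search path for 1: 31 -> 9
Found: False
Comparisons: 2


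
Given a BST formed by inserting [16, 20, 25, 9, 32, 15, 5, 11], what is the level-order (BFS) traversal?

Tree insertion order: [16, 20, 25, 9, 32, 15, 5, 11]
Tree (level-order array): [16, 9, 20, 5, 15, None, 25, None, None, 11, None, None, 32]
BFS from the root, enqueuing left then right child of each popped node:
  queue [16] -> pop 16, enqueue [9, 20], visited so far: [16]
  queue [9, 20] -> pop 9, enqueue [5, 15], visited so far: [16, 9]
  queue [20, 5, 15] -> pop 20, enqueue [25], visited so far: [16, 9, 20]
  queue [5, 15, 25] -> pop 5, enqueue [none], visited so far: [16, 9, 20, 5]
  queue [15, 25] -> pop 15, enqueue [11], visited so far: [16, 9, 20, 5, 15]
  queue [25, 11] -> pop 25, enqueue [32], visited so far: [16, 9, 20, 5, 15, 25]
  queue [11, 32] -> pop 11, enqueue [none], visited so far: [16, 9, 20, 5, 15, 25, 11]
  queue [32] -> pop 32, enqueue [none], visited so far: [16, 9, 20, 5, 15, 25, 11, 32]
Result: [16, 9, 20, 5, 15, 25, 11, 32]


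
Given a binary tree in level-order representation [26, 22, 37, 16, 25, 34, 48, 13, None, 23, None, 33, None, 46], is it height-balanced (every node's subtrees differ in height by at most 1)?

Tree (level-order array): [26, 22, 37, 16, 25, 34, 48, 13, None, 23, None, 33, None, 46]
Definition: a tree is height-balanced if, at every node, |h(left) - h(right)| <= 1 (empty subtree has height -1).
Bottom-up per-node check:
  node 13: h_left=-1, h_right=-1, diff=0 [OK], height=0
  node 16: h_left=0, h_right=-1, diff=1 [OK], height=1
  node 23: h_left=-1, h_right=-1, diff=0 [OK], height=0
  node 25: h_left=0, h_right=-1, diff=1 [OK], height=1
  node 22: h_left=1, h_right=1, diff=0 [OK], height=2
  node 33: h_left=-1, h_right=-1, diff=0 [OK], height=0
  node 34: h_left=0, h_right=-1, diff=1 [OK], height=1
  node 46: h_left=-1, h_right=-1, diff=0 [OK], height=0
  node 48: h_left=0, h_right=-1, diff=1 [OK], height=1
  node 37: h_left=1, h_right=1, diff=0 [OK], height=2
  node 26: h_left=2, h_right=2, diff=0 [OK], height=3
All nodes satisfy the balance condition.
Result: Balanced


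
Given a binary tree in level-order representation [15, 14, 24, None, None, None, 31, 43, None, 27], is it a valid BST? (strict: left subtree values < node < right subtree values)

Level-order array: [15, 14, 24, None, None, None, 31, 43, None, 27]
Validate using subtree bounds (lo, hi): at each node, require lo < value < hi,
then recurse left with hi=value and right with lo=value.
Preorder trace (stopping at first violation):
  at node 15 with bounds (-inf, +inf): OK
  at node 14 with bounds (-inf, 15): OK
  at node 24 with bounds (15, +inf): OK
  at node 31 with bounds (24, +inf): OK
  at node 43 with bounds (24, 31): VIOLATION
Node 43 violates its bound: not (24 < 43 < 31).
Result: Not a valid BST


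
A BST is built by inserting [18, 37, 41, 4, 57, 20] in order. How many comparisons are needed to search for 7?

Search path for 7: 18 -> 4
Found: False
Comparisons: 2


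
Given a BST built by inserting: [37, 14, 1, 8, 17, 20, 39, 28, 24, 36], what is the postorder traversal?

Tree insertion order: [37, 14, 1, 8, 17, 20, 39, 28, 24, 36]
Tree (level-order array): [37, 14, 39, 1, 17, None, None, None, 8, None, 20, None, None, None, 28, 24, 36]
Postorder traversal: [8, 1, 24, 36, 28, 20, 17, 14, 39, 37]


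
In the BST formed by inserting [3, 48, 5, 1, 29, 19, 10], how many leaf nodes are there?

Tree built from: [3, 48, 5, 1, 29, 19, 10]
Tree (level-order array): [3, 1, 48, None, None, 5, None, None, 29, 19, None, 10]
Rule: A leaf has 0 children.
Per-node child counts:
  node 3: 2 child(ren)
  node 1: 0 child(ren)
  node 48: 1 child(ren)
  node 5: 1 child(ren)
  node 29: 1 child(ren)
  node 19: 1 child(ren)
  node 10: 0 child(ren)
Matching nodes: [1, 10]
Count of leaf nodes: 2


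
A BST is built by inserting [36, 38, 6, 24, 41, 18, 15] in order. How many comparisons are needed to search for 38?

Search path for 38: 36 -> 38
Found: True
Comparisons: 2


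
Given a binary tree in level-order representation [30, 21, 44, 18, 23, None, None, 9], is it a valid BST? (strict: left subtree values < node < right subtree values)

Level-order array: [30, 21, 44, 18, 23, None, None, 9]
Validate using subtree bounds (lo, hi): at each node, require lo < value < hi,
then recurse left with hi=value and right with lo=value.
Preorder trace (stopping at first violation):
  at node 30 with bounds (-inf, +inf): OK
  at node 21 with bounds (-inf, 30): OK
  at node 18 with bounds (-inf, 21): OK
  at node 9 with bounds (-inf, 18): OK
  at node 23 with bounds (21, 30): OK
  at node 44 with bounds (30, +inf): OK
No violation found at any node.
Result: Valid BST


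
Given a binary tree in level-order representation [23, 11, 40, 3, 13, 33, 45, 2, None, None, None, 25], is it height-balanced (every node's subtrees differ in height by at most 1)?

Tree (level-order array): [23, 11, 40, 3, 13, 33, 45, 2, None, None, None, 25]
Definition: a tree is height-balanced if, at every node, |h(left) - h(right)| <= 1 (empty subtree has height -1).
Bottom-up per-node check:
  node 2: h_left=-1, h_right=-1, diff=0 [OK], height=0
  node 3: h_left=0, h_right=-1, diff=1 [OK], height=1
  node 13: h_left=-1, h_right=-1, diff=0 [OK], height=0
  node 11: h_left=1, h_right=0, diff=1 [OK], height=2
  node 25: h_left=-1, h_right=-1, diff=0 [OK], height=0
  node 33: h_left=0, h_right=-1, diff=1 [OK], height=1
  node 45: h_left=-1, h_right=-1, diff=0 [OK], height=0
  node 40: h_left=1, h_right=0, diff=1 [OK], height=2
  node 23: h_left=2, h_right=2, diff=0 [OK], height=3
All nodes satisfy the balance condition.
Result: Balanced


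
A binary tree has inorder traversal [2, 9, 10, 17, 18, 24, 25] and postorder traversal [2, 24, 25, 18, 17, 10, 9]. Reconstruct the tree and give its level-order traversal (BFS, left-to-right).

Inorder:   [2, 9, 10, 17, 18, 24, 25]
Postorder: [2, 24, 25, 18, 17, 10, 9]
Algorithm: postorder visits root last, so walk postorder right-to-left;
each value is the root of the current inorder slice — split it at that
value, recurse on the right subtree first, then the left.
Recursive splits:
  root=9; inorder splits into left=[2], right=[10, 17, 18, 24, 25]
  root=10; inorder splits into left=[], right=[17, 18, 24, 25]
  root=17; inorder splits into left=[], right=[18, 24, 25]
  root=18; inorder splits into left=[], right=[24, 25]
  root=25; inorder splits into left=[24], right=[]
  root=24; inorder splits into left=[], right=[]
  root=2; inorder splits into left=[], right=[]
Reconstructed level-order: [9, 2, 10, 17, 18, 25, 24]


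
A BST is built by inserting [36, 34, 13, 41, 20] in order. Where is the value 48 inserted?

Starting tree (level order): [36, 34, 41, 13, None, None, None, None, 20]
Insertion path: 36 -> 41
Result: insert 48 as right child of 41
Final tree (level order): [36, 34, 41, 13, None, None, 48, None, 20]


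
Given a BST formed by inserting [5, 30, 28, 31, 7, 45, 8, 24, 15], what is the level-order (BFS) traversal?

Tree insertion order: [5, 30, 28, 31, 7, 45, 8, 24, 15]
Tree (level-order array): [5, None, 30, 28, 31, 7, None, None, 45, None, 8, None, None, None, 24, 15]
BFS from the root, enqueuing left then right child of each popped node:
  queue [5] -> pop 5, enqueue [30], visited so far: [5]
  queue [30] -> pop 30, enqueue [28, 31], visited so far: [5, 30]
  queue [28, 31] -> pop 28, enqueue [7], visited so far: [5, 30, 28]
  queue [31, 7] -> pop 31, enqueue [45], visited so far: [5, 30, 28, 31]
  queue [7, 45] -> pop 7, enqueue [8], visited so far: [5, 30, 28, 31, 7]
  queue [45, 8] -> pop 45, enqueue [none], visited so far: [5, 30, 28, 31, 7, 45]
  queue [8] -> pop 8, enqueue [24], visited so far: [5, 30, 28, 31, 7, 45, 8]
  queue [24] -> pop 24, enqueue [15], visited so far: [5, 30, 28, 31, 7, 45, 8, 24]
  queue [15] -> pop 15, enqueue [none], visited so far: [5, 30, 28, 31, 7, 45, 8, 24, 15]
Result: [5, 30, 28, 31, 7, 45, 8, 24, 15]


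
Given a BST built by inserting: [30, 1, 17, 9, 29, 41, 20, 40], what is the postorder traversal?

Tree insertion order: [30, 1, 17, 9, 29, 41, 20, 40]
Tree (level-order array): [30, 1, 41, None, 17, 40, None, 9, 29, None, None, None, None, 20]
Postorder traversal: [9, 20, 29, 17, 1, 40, 41, 30]


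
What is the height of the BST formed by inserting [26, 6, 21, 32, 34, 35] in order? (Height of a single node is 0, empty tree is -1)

Insertion order: [26, 6, 21, 32, 34, 35]
Tree (level-order array): [26, 6, 32, None, 21, None, 34, None, None, None, 35]
Compute height bottom-up (empty subtree = -1):
  height(21) = 1 + max(-1, -1) = 0
  height(6) = 1 + max(-1, 0) = 1
  height(35) = 1 + max(-1, -1) = 0
  height(34) = 1 + max(-1, 0) = 1
  height(32) = 1 + max(-1, 1) = 2
  height(26) = 1 + max(1, 2) = 3
Height = 3


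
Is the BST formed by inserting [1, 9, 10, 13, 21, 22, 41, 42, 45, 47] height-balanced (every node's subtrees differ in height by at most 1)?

Tree (level-order array): [1, None, 9, None, 10, None, 13, None, 21, None, 22, None, 41, None, 42, None, 45, None, 47]
Definition: a tree is height-balanced if, at every node, |h(left) - h(right)| <= 1 (empty subtree has height -1).
Bottom-up per-node check:
  node 47: h_left=-1, h_right=-1, diff=0 [OK], height=0
  node 45: h_left=-1, h_right=0, diff=1 [OK], height=1
  node 42: h_left=-1, h_right=1, diff=2 [FAIL (|-1-1|=2 > 1)], height=2
  node 41: h_left=-1, h_right=2, diff=3 [FAIL (|-1-2|=3 > 1)], height=3
  node 22: h_left=-1, h_right=3, diff=4 [FAIL (|-1-3|=4 > 1)], height=4
  node 21: h_left=-1, h_right=4, diff=5 [FAIL (|-1-4|=5 > 1)], height=5
  node 13: h_left=-1, h_right=5, diff=6 [FAIL (|-1-5|=6 > 1)], height=6
  node 10: h_left=-1, h_right=6, diff=7 [FAIL (|-1-6|=7 > 1)], height=7
  node 9: h_left=-1, h_right=7, diff=8 [FAIL (|-1-7|=8 > 1)], height=8
  node 1: h_left=-1, h_right=8, diff=9 [FAIL (|-1-8|=9 > 1)], height=9
Node 42 violates the condition: |-1 - 1| = 2 > 1.
Result: Not balanced


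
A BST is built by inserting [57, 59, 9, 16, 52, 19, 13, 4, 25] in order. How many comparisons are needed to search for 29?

Search path for 29: 57 -> 9 -> 16 -> 52 -> 19 -> 25
Found: False
Comparisons: 6


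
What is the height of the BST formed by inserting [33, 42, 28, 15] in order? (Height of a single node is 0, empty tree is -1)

Insertion order: [33, 42, 28, 15]
Tree (level-order array): [33, 28, 42, 15]
Compute height bottom-up (empty subtree = -1):
  height(15) = 1 + max(-1, -1) = 0
  height(28) = 1 + max(0, -1) = 1
  height(42) = 1 + max(-1, -1) = 0
  height(33) = 1 + max(1, 0) = 2
Height = 2


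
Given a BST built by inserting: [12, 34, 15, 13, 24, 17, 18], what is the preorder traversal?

Tree insertion order: [12, 34, 15, 13, 24, 17, 18]
Tree (level-order array): [12, None, 34, 15, None, 13, 24, None, None, 17, None, None, 18]
Preorder traversal: [12, 34, 15, 13, 24, 17, 18]


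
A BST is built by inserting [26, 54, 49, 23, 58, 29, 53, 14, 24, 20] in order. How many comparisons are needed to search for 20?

Search path for 20: 26 -> 23 -> 14 -> 20
Found: True
Comparisons: 4


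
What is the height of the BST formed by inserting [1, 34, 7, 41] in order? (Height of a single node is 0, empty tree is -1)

Insertion order: [1, 34, 7, 41]
Tree (level-order array): [1, None, 34, 7, 41]
Compute height bottom-up (empty subtree = -1):
  height(7) = 1 + max(-1, -1) = 0
  height(41) = 1 + max(-1, -1) = 0
  height(34) = 1 + max(0, 0) = 1
  height(1) = 1 + max(-1, 1) = 2
Height = 2


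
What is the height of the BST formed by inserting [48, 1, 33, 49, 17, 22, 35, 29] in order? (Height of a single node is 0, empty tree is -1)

Insertion order: [48, 1, 33, 49, 17, 22, 35, 29]
Tree (level-order array): [48, 1, 49, None, 33, None, None, 17, 35, None, 22, None, None, None, 29]
Compute height bottom-up (empty subtree = -1):
  height(29) = 1 + max(-1, -1) = 0
  height(22) = 1 + max(-1, 0) = 1
  height(17) = 1 + max(-1, 1) = 2
  height(35) = 1 + max(-1, -1) = 0
  height(33) = 1 + max(2, 0) = 3
  height(1) = 1 + max(-1, 3) = 4
  height(49) = 1 + max(-1, -1) = 0
  height(48) = 1 + max(4, 0) = 5
Height = 5


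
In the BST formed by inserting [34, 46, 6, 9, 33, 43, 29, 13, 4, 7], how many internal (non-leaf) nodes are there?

Tree built from: [34, 46, 6, 9, 33, 43, 29, 13, 4, 7]
Tree (level-order array): [34, 6, 46, 4, 9, 43, None, None, None, 7, 33, None, None, None, None, 29, None, 13]
Rule: An internal node has at least one child.
Per-node child counts:
  node 34: 2 child(ren)
  node 6: 2 child(ren)
  node 4: 0 child(ren)
  node 9: 2 child(ren)
  node 7: 0 child(ren)
  node 33: 1 child(ren)
  node 29: 1 child(ren)
  node 13: 0 child(ren)
  node 46: 1 child(ren)
  node 43: 0 child(ren)
Matching nodes: [34, 6, 9, 33, 29, 46]
Count of internal (non-leaf) nodes: 6


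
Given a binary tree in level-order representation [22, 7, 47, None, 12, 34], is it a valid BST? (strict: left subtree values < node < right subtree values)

Level-order array: [22, 7, 47, None, 12, 34]
Validate using subtree bounds (lo, hi): at each node, require lo < value < hi,
then recurse left with hi=value and right with lo=value.
Preorder trace (stopping at first violation):
  at node 22 with bounds (-inf, +inf): OK
  at node 7 with bounds (-inf, 22): OK
  at node 12 with bounds (7, 22): OK
  at node 47 with bounds (22, +inf): OK
  at node 34 with bounds (22, 47): OK
No violation found at any node.
Result: Valid BST


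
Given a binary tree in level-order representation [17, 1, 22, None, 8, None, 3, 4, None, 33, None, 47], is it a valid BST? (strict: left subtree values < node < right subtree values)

Level-order array: [17, 1, 22, None, 8, None, 3, 4, None, 33, None, 47]
Validate using subtree bounds (lo, hi): at each node, require lo < value < hi,
then recurse left with hi=value and right with lo=value.
Preorder trace (stopping at first violation):
  at node 17 with bounds (-inf, +inf): OK
  at node 1 with bounds (-inf, 17): OK
  at node 8 with bounds (1, 17): OK
  at node 4 with bounds (1, 8): OK
  at node 47 with bounds (1, 4): VIOLATION
Node 47 violates its bound: not (1 < 47 < 4).
Result: Not a valid BST


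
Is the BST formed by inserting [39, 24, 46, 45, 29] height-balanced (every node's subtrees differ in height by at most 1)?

Tree (level-order array): [39, 24, 46, None, 29, 45]
Definition: a tree is height-balanced if, at every node, |h(left) - h(right)| <= 1 (empty subtree has height -1).
Bottom-up per-node check:
  node 29: h_left=-1, h_right=-1, diff=0 [OK], height=0
  node 24: h_left=-1, h_right=0, diff=1 [OK], height=1
  node 45: h_left=-1, h_right=-1, diff=0 [OK], height=0
  node 46: h_left=0, h_right=-1, diff=1 [OK], height=1
  node 39: h_left=1, h_right=1, diff=0 [OK], height=2
All nodes satisfy the balance condition.
Result: Balanced


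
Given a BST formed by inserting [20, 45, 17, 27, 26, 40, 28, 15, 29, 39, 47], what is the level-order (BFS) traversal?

Tree insertion order: [20, 45, 17, 27, 26, 40, 28, 15, 29, 39, 47]
Tree (level-order array): [20, 17, 45, 15, None, 27, 47, None, None, 26, 40, None, None, None, None, 28, None, None, 29, None, 39]
BFS from the root, enqueuing left then right child of each popped node:
  queue [20] -> pop 20, enqueue [17, 45], visited so far: [20]
  queue [17, 45] -> pop 17, enqueue [15], visited so far: [20, 17]
  queue [45, 15] -> pop 45, enqueue [27, 47], visited so far: [20, 17, 45]
  queue [15, 27, 47] -> pop 15, enqueue [none], visited so far: [20, 17, 45, 15]
  queue [27, 47] -> pop 27, enqueue [26, 40], visited so far: [20, 17, 45, 15, 27]
  queue [47, 26, 40] -> pop 47, enqueue [none], visited so far: [20, 17, 45, 15, 27, 47]
  queue [26, 40] -> pop 26, enqueue [none], visited so far: [20, 17, 45, 15, 27, 47, 26]
  queue [40] -> pop 40, enqueue [28], visited so far: [20, 17, 45, 15, 27, 47, 26, 40]
  queue [28] -> pop 28, enqueue [29], visited so far: [20, 17, 45, 15, 27, 47, 26, 40, 28]
  queue [29] -> pop 29, enqueue [39], visited so far: [20, 17, 45, 15, 27, 47, 26, 40, 28, 29]
  queue [39] -> pop 39, enqueue [none], visited so far: [20, 17, 45, 15, 27, 47, 26, 40, 28, 29, 39]
Result: [20, 17, 45, 15, 27, 47, 26, 40, 28, 29, 39]


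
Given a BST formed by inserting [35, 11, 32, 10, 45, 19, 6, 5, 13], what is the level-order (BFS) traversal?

Tree insertion order: [35, 11, 32, 10, 45, 19, 6, 5, 13]
Tree (level-order array): [35, 11, 45, 10, 32, None, None, 6, None, 19, None, 5, None, 13]
BFS from the root, enqueuing left then right child of each popped node:
  queue [35] -> pop 35, enqueue [11, 45], visited so far: [35]
  queue [11, 45] -> pop 11, enqueue [10, 32], visited so far: [35, 11]
  queue [45, 10, 32] -> pop 45, enqueue [none], visited so far: [35, 11, 45]
  queue [10, 32] -> pop 10, enqueue [6], visited so far: [35, 11, 45, 10]
  queue [32, 6] -> pop 32, enqueue [19], visited so far: [35, 11, 45, 10, 32]
  queue [6, 19] -> pop 6, enqueue [5], visited so far: [35, 11, 45, 10, 32, 6]
  queue [19, 5] -> pop 19, enqueue [13], visited so far: [35, 11, 45, 10, 32, 6, 19]
  queue [5, 13] -> pop 5, enqueue [none], visited so far: [35, 11, 45, 10, 32, 6, 19, 5]
  queue [13] -> pop 13, enqueue [none], visited so far: [35, 11, 45, 10, 32, 6, 19, 5, 13]
Result: [35, 11, 45, 10, 32, 6, 19, 5, 13]


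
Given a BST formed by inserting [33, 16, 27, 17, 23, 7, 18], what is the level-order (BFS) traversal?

Tree insertion order: [33, 16, 27, 17, 23, 7, 18]
Tree (level-order array): [33, 16, None, 7, 27, None, None, 17, None, None, 23, 18]
BFS from the root, enqueuing left then right child of each popped node:
  queue [33] -> pop 33, enqueue [16], visited so far: [33]
  queue [16] -> pop 16, enqueue [7, 27], visited so far: [33, 16]
  queue [7, 27] -> pop 7, enqueue [none], visited so far: [33, 16, 7]
  queue [27] -> pop 27, enqueue [17], visited so far: [33, 16, 7, 27]
  queue [17] -> pop 17, enqueue [23], visited so far: [33, 16, 7, 27, 17]
  queue [23] -> pop 23, enqueue [18], visited so far: [33, 16, 7, 27, 17, 23]
  queue [18] -> pop 18, enqueue [none], visited so far: [33, 16, 7, 27, 17, 23, 18]
Result: [33, 16, 7, 27, 17, 23, 18]


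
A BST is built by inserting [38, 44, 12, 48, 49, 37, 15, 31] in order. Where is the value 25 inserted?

Starting tree (level order): [38, 12, 44, None, 37, None, 48, 15, None, None, 49, None, 31]
Insertion path: 38 -> 12 -> 37 -> 15 -> 31
Result: insert 25 as left child of 31
Final tree (level order): [38, 12, 44, None, 37, None, 48, 15, None, None, 49, None, 31, None, None, 25]


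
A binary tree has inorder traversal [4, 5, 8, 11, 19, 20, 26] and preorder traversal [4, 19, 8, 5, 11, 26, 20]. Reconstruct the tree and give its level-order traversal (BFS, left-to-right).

Inorder:  [4, 5, 8, 11, 19, 20, 26]
Preorder: [4, 19, 8, 5, 11, 26, 20]
Algorithm: preorder visits root first, so consume preorder in order;
for each root, split the current inorder slice at that value into
left-subtree inorder and right-subtree inorder, then recurse.
Recursive splits:
  root=4; inorder splits into left=[], right=[5, 8, 11, 19, 20, 26]
  root=19; inorder splits into left=[5, 8, 11], right=[20, 26]
  root=8; inorder splits into left=[5], right=[11]
  root=5; inorder splits into left=[], right=[]
  root=11; inorder splits into left=[], right=[]
  root=26; inorder splits into left=[20], right=[]
  root=20; inorder splits into left=[], right=[]
Reconstructed level-order: [4, 19, 8, 26, 5, 11, 20]


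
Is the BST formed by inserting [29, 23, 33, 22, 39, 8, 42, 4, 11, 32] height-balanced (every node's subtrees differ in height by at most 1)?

Tree (level-order array): [29, 23, 33, 22, None, 32, 39, 8, None, None, None, None, 42, 4, 11]
Definition: a tree is height-balanced if, at every node, |h(left) - h(right)| <= 1 (empty subtree has height -1).
Bottom-up per-node check:
  node 4: h_left=-1, h_right=-1, diff=0 [OK], height=0
  node 11: h_left=-1, h_right=-1, diff=0 [OK], height=0
  node 8: h_left=0, h_right=0, diff=0 [OK], height=1
  node 22: h_left=1, h_right=-1, diff=2 [FAIL (|1--1|=2 > 1)], height=2
  node 23: h_left=2, h_right=-1, diff=3 [FAIL (|2--1|=3 > 1)], height=3
  node 32: h_left=-1, h_right=-1, diff=0 [OK], height=0
  node 42: h_left=-1, h_right=-1, diff=0 [OK], height=0
  node 39: h_left=-1, h_right=0, diff=1 [OK], height=1
  node 33: h_left=0, h_right=1, diff=1 [OK], height=2
  node 29: h_left=3, h_right=2, diff=1 [OK], height=4
Node 22 violates the condition: |1 - -1| = 2 > 1.
Result: Not balanced


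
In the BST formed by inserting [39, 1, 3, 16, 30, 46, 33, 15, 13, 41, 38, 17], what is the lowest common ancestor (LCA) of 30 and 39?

Tree insertion order: [39, 1, 3, 16, 30, 46, 33, 15, 13, 41, 38, 17]
Tree (level-order array): [39, 1, 46, None, 3, 41, None, None, 16, None, None, 15, 30, 13, None, 17, 33, None, None, None, None, None, 38]
In a BST, the LCA of p=30, q=39 is the first node v on the
root-to-leaf path with p <= v <= q (go left if both < v, right if both > v).
Walk from root:
  at 39: 30 <= 39 <= 39, this is the LCA
LCA = 39


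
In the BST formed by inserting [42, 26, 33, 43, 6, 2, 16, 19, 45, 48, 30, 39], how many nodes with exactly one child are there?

Tree built from: [42, 26, 33, 43, 6, 2, 16, 19, 45, 48, 30, 39]
Tree (level-order array): [42, 26, 43, 6, 33, None, 45, 2, 16, 30, 39, None, 48, None, None, None, 19]
Rule: These are nodes with exactly 1 non-null child.
Per-node child counts:
  node 42: 2 child(ren)
  node 26: 2 child(ren)
  node 6: 2 child(ren)
  node 2: 0 child(ren)
  node 16: 1 child(ren)
  node 19: 0 child(ren)
  node 33: 2 child(ren)
  node 30: 0 child(ren)
  node 39: 0 child(ren)
  node 43: 1 child(ren)
  node 45: 1 child(ren)
  node 48: 0 child(ren)
Matching nodes: [16, 43, 45]
Count of nodes with exactly one child: 3


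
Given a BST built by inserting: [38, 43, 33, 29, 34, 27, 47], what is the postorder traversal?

Tree insertion order: [38, 43, 33, 29, 34, 27, 47]
Tree (level-order array): [38, 33, 43, 29, 34, None, 47, 27]
Postorder traversal: [27, 29, 34, 33, 47, 43, 38]


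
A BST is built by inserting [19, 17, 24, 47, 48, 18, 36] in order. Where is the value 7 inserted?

Starting tree (level order): [19, 17, 24, None, 18, None, 47, None, None, 36, 48]
Insertion path: 19 -> 17
Result: insert 7 as left child of 17
Final tree (level order): [19, 17, 24, 7, 18, None, 47, None, None, None, None, 36, 48]


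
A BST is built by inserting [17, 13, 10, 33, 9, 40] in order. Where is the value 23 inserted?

Starting tree (level order): [17, 13, 33, 10, None, None, 40, 9]
Insertion path: 17 -> 33
Result: insert 23 as left child of 33
Final tree (level order): [17, 13, 33, 10, None, 23, 40, 9]


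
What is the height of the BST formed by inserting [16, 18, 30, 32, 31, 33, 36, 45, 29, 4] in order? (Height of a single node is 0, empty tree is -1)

Insertion order: [16, 18, 30, 32, 31, 33, 36, 45, 29, 4]
Tree (level-order array): [16, 4, 18, None, None, None, 30, 29, 32, None, None, 31, 33, None, None, None, 36, None, 45]
Compute height bottom-up (empty subtree = -1):
  height(4) = 1 + max(-1, -1) = 0
  height(29) = 1 + max(-1, -1) = 0
  height(31) = 1 + max(-1, -1) = 0
  height(45) = 1 + max(-1, -1) = 0
  height(36) = 1 + max(-1, 0) = 1
  height(33) = 1 + max(-1, 1) = 2
  height(32) = 1 + max(0, 2) = 3
  height(30) = 1 + max(0, 3) = 4
  height(18) = 1 + max(-1, 4) = 5
  height(16) = 1 + max(0, 5) = 6
Height = 6


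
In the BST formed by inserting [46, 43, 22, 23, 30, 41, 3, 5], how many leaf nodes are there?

Tree built from: [46, 43, 22, 23, 30, 41, 3, 5]
Tree (level-order array): [46, 43, None, 22, None, 3, 23, None, 5, None, 30, None, None, None, 41]
Rule: A leaf has 0 children.
Per-node child counts:
  node 46: 1 child(ren)
  node 43: 1 child(ren)
  node 22: 2 child(ren)
  node 3: 1 child(ren)
  node 5: 0 child(ren)
  node 23: 1 child(ren)
  node 30: 1 child(ren)
  node 41: 0 child(ren)
Matching nodes: [5, 41]
Count of leaf nodes: 2


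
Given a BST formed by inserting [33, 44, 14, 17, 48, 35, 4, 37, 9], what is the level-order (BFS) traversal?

Tree insertion order: [33, 44, 14, 17, 48, 35, 4, 37, 9]
Tree (level-order array): [33, 14, 44, 4, 17, 35, 48, None, 9, None, None, None, 37]
BFS from the root, enqueuing left then right child of each popped node:
  queue [33] -> pop 33, enqueue [14, 44], visited so far: [33]
  queue [14, 44] -> pop 14, enqueue [4, 17], visited so far: [33, 14]
  queue [44, 4, 17] -> pop 44, enqueue [35, 48], visited so far: [33, 14, 44]
  queue [4, 17, 35, 48] -> pop 4, enqueue [9], visited so far: [33, 14, 44, 4]
  queue [17, 35, 48, 9] -> pop 17, enqueue [none], visited so far: [33, 14, 44, 4, 17]
  queue [35, 48, 9] -> pop 35, enqueue [37], visited so far: [33, 14, 44, 4, 17, 35]
  queue [48, 9, 37] -> pop 48, enqueue [none], visited so far: [33, 14, 44, 4, 17, 35, 48]
  queue [9, 37] -> pop 9, enqueue [none], visited so far: [33, 14, 44, 4, 17, 35, 48, 9]
  queue [37] -> pop 37, enqueue [none], visited so far: [33, 14, 44, 4, 17, 35, 48, 9, 37]
Result: [33, 14, 44, 4, 17, 35, 48, 9, 37]


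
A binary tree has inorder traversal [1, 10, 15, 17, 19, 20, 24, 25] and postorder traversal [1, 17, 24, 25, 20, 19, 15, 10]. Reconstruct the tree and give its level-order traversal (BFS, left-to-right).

Inorder:   [1, 10, 15, 17, 19, 20, 24, 25]
Postorder: [1, 17, 24, 25, 20, 19, 15, 10]
Algorithm: postorder visits root last, so walk postorder right-to-left;
each value is the root of the current inorder slice — split it at that
value, recurse on the right subtree first, then the left.
Recursive splits:
  root=10; inorder splits into left=[1], right=[15, 17, 19, 20, 24, 25]
  root=15; inorder splits into left=[], right=[17, 19, 20, 24, 25]
  root=19; inorder splits into left=[17], right=[20, 24, 25]
  root=20; inorder splits into left=[], right=[24, 25]
  root=25; inorder splits into left=[24], right=[]
  root=24; inorder splits into left=[], right=[]
  root=17; inorder splits into left=[], right=[]
  root=1; inorder splits into left=[], right=[]
Reconstructed level-order: [10, 1, 15, 19, 17, 20, 25, 24]
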